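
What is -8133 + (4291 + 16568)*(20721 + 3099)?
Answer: 496853247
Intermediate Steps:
-8133 + (4291 + 16568)*(20721 + 3099) = -8133 + 20859*23820 = -8133 + 496861380 = 496853247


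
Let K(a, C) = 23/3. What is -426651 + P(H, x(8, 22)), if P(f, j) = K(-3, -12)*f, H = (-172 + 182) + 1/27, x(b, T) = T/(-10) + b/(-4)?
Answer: -34552498/81 ≈ -4.2657e+5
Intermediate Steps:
K(a, C) = 23/3 (K(a, C) = 23*(1/3) = 23/3)
x(b, T) = -b/4 - T/10 (x(b, T) = T*(-1/10) + b*(-1/4) = -T/10 - b/4 = -b/4 - T/10)
H = 271/27 (H = 10 + 1/27 = 271/27 ≈ 10.037)
P(f, j) = 23*f/3
-426651 + P(H, x(8, 22)) = -426651 + (23/3)*(271/27) = -426651 + 6233/81 = -34552498/81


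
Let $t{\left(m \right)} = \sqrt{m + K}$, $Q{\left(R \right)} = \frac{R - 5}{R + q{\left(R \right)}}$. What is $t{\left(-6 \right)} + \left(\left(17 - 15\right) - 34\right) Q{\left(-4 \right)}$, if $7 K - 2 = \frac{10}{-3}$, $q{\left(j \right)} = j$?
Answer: $-36 + \frac{i \sqrt{2730}}{21} \approx -36.0 + 2.4881 i$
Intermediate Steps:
$K = - \frac{4}{21}$ ($K = \frac{2}{7} + \frac{10 \frac{1}{-3}}{7} = \frac{2}{7} + \frac{10 \left(- \frac{1}{3}\right)}{7} = \frac{2}{7} + \frac{1}{7} \left(- \frac{10}{3}\right) = \frac{2}{7} - \frac{10}{21} = - \frac{4}{21} \approx -0.19048$)
$Q{\left(R \right)} = \frac{-5 + R}{2 R}$ ($Q{\left(R \right)} = \frac{R - 5}{R + R} = \frac{-5 + R}{2 R}$)
$t{\left(m \right)} = \sqrt{- \frac{4}{21} + m}$ ($t{\left(m \right)} = \sqrt{m - \frac{4}{21}} = \sqrt{- \frac{4}{21} + m}$)
$t{\left(-6 \right)} + \left(\left(17 - 15\right) - 34\right) Q{\left(-4 \right)} = \frac{\sqrt{-84 + 441 \left(-6\right)}}{21} + \left(\left(17 - 15\right) - 34\right) \frac{-5 - 4}{2 \left(-4\right)} = \frac{\sqrt{-84 - 2646}}{21} + \left(2 - 34\right) \frac{1}{2} \left(- \frac{1}{4}\right) \left(-9\right) = \frac{\sqrt{-2730}}{21} - 36 = \frac{i \sqrt{2730}}{21} - 36 = -36 + \frac{i \sqrt{2730}}{21}$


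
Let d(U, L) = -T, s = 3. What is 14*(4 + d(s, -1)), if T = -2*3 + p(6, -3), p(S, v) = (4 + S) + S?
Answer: -84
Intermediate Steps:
p(S, v) = 4 + 2*S
T = 10 (T = -2*3 + (4 + 2*6) = -6 + (4 + 12) = -6 + 16 = 10)
d(U, L) = -10 (d(U, L) = -1*10 = -10)
14*(4 + d(s, -1)) = 14*(4 - 10) = 14*(-6) = -84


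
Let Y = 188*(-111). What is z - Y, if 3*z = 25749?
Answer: 29451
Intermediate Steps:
Y = -20868
z = 8583 (z = (⅓)*25749 = 8583)
z - Y = 8583 - 1*(-20868) = 8583 + 20868 = 29451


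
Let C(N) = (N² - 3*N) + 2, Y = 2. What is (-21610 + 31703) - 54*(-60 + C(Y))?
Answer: 13333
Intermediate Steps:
C(N) = 2 + N² - 3*N
(-21610 + 31703) - 54*(-60 + C(Y)) = (-21610 + 31703) - 54*(-60 + (2 + 2² - 3*2)) = 10093 - 54*(-60 + (2 + 4 - 6)) = 10093 - 54*(-60 + 0) = 10093 - 54*(-60) = 10093 + 3240 = 13333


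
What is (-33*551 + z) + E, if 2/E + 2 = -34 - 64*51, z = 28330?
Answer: 16742549/1650 ≈ 10147.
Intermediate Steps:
E = -1/1650 (E = 2/(-2 + (-34 - 64*51)) = 2/(-2 + (-34 - 3264)) = 2/(-2 - 3298) = 2/(-3300) = 2*(-1/3300) = -1/1650 ≈ -0.00060606)
(-33*551 + z) + E = (-33*551 + 28330) - 1/1650 = (-18183 + 28330) - 1/1650 = 10147 - 1/1650 = 16742549/1650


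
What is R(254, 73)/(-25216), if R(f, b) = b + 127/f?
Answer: -147/50432 ≈ -0.0029148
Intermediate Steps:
R(254, 73)/(-25216) = (73 + 127/254)/(-25216) = (73 + 127*(1/254))*(-1/25216) = (73 + 1/2)*(-1/25216) = (147/2)*(-1/25216) = -147/50432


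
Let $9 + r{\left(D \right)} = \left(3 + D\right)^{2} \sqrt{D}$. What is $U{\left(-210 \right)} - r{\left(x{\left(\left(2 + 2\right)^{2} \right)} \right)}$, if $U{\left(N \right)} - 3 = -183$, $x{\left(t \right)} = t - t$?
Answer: $-171$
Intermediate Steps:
$x{\left(t \right)} = 0$
$r{\left(D \right)} = -9 + \sqrt{D} \left(3 + D\right)^{2}$ ($r{\left(D \right)} = -9 + \left(3 + D\right)^{2} \sqrt{D} = -9 + \sqrt{D} \left(3 + D\right)^{2}$)
$U{\left(N \right)} = -180$ ($U{\left(N \right)} = 3 - 183 = -180$)
$U{\left(-210 \right)} - r{\left(x{\left(\left(2 + 2\right)^{2} \right)} \right)} = -180 - \left(-9 + \sqrt{0} \left(3 + 0\right)^{2}\right) = -180 - \left(-9 + 0 \cdot 3^{2}\right) = -180 - \left(-9 + 0 \cdot 9\right) = -180 - \left(-9 + 0\right) = -180 - -9 = -180 + 9 = -171$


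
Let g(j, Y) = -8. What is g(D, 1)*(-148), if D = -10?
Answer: 1184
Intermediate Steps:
g(D, 1)*(-148) = -8*(-148) = 1184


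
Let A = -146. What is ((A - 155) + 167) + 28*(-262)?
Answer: -7470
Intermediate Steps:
((A - 155) + 167) + 28*(-262) = ((-146 - 155) + 167) + 28*(-262) = (-301 + 167) - 7336 = -134 - 7336 = -7470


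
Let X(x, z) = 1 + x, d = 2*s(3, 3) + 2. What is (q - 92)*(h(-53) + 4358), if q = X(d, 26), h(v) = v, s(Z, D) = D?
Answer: -357315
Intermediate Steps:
d = 8 (d = 2*3 + 2 = 6 + 2 = 8)
q = 9 (q = 1 + 8 = 9)
(q - 92)*(h(-53) + 4358) = (9 - 92)*(-53 + 4358) = -83*4305 = -357315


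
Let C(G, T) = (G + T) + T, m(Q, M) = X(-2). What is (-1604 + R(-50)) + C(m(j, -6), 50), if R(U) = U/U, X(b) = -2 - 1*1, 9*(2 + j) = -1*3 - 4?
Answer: -1506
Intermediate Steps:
j = -25/9 (j = -2 + (-1*3 - 4)/9 = -2 + (-3 - 4)/9 = -2 + (1/9)*(-7) = -2 - 7/9 = -25/9 ≈ -2.7778)
X(b) = -3 (X(b) = -2 - 1 = -3)
m(Q, M) = -3
R(U) = 1
C(G, T) = G + 2*T
(-1604 + R(-50)) + C(m(j, -6), 50) = (-1604 + 1) + (-3 + 2*50) = -1603 + (-3 + 100) = -1603 + 97 = -1506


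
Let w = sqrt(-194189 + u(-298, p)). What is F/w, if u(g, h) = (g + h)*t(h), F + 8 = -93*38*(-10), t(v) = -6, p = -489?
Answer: -35332*I*sqrt(189467)/189467 ≈ -81.171*I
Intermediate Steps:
F = 35332 (F = -8 - 93*38*(-10) = -8 - 3534*(-10) = -8 + 35340 = 35332)
u(g, h) = -6*g - 6*h (u(g, h) = (g + h)*(-6) = -6*g - 6*h)
w = I*sqrt(189467) (w = sqrt(-194189 + (-6*(-298) - 6*(-489))) = sqrt(-194189 + (1788 + 2934)) = sqrt(-194189 + 4722) = sqrt(-189467) = I*sqrt(189467) ≈ 435.28*I)
F/w = 35332/((I*sqrt(189467))) = 35332*(-I*sqrt(189467)/189467) = -35332*I*sqrt(189467)/189467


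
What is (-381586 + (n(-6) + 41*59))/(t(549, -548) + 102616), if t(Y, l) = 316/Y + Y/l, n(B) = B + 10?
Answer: -114071946876/30872100599 ≈ -3.6950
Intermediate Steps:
n(B) = 10 + B
(-381586 + (n(-6) + 41*59))/(t(549, -548) + 102616) = (-381586 + ((10 - 6) + 41*59))/((316/549 + 549/(-548)) + 102616) = (-381586 + (4 + 2419))/((316*(1/549) + 549*(-1/548)) + 102616) = (-381586 + 2423)/((316/549 - 549/548) + 102616) = -379163/(-128233/300852 + 102616) = -379163/30872100599/300852 = -379163*300852/30872100599 = -114071946876/30872100599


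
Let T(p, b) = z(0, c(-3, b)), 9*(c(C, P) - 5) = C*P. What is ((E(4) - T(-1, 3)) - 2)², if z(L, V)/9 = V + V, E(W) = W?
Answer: 4900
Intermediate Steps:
c(C, P) = 5 + C*P/9 (c(C, P) = 5 + (C*P)/9 = 5 + C*P/9)
z(L, V) = 18*V (z(L, V) = 9*(V + V) = 9*(2*V) = 18*V)
T(p, b) = 90 - 6*b (T(p, b) = 18*(5 + (⅑)*(-3)*b) = 18*(5 - b/3) = 90 - 6*b)
((E(4) - T(-1, 3)) - 2)² = ((4 - (90 - 6*3)) - 2)² = ((4 - (90 - 18)) - 2)² = ((4 - 1*72) - 2)² = ((4 - 72) - 2)² = (-68 - 2)² = (-70)² = 4900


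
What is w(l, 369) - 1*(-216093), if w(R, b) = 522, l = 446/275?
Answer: 216615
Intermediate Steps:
l = 446/275 (l = 446*(1/275) = 446/275 ≈ 1.6218)
w(l, 369) - 1*(-216093) = 522 - 1*(-216093) = 522 + 216093 = 216615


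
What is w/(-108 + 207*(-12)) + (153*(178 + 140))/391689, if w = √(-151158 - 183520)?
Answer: 1802/14507 - I*√334678/2592 ≈ 0.12422 - 0.22319*I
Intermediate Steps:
w = I*√334678 (w = √(-334678) = I*√334678 ≈ 578.51*I)
w/(-108 + 207*(-12)) + (153*(178 + 140))/391689 = (I*√334678)/(-108 + 207*(-12)) + (153*(178 + 140))/391689 = (I*√334678)/(-108 - 2484) + (153*318)*(1/391689) = (I*√334678)/(-2592) + 48654*(1/391689) = (I*√334678)*(-1/2592) + 1802/14507 = -I*√334678/2592 + 1802/14507 = 1802/14507 - I*√334678/2592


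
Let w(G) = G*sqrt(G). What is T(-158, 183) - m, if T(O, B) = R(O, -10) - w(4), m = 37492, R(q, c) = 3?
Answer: -37497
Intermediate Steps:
w(G) = G**(3/2)
T(O, B) = -5 (T(O, B) = 3 - 4**(3/2) = 3 - 1*8 = 3 - 8 = -5)
T(-158, 183) - m = -5 - 1*37492 = -5 - 37492 = -37497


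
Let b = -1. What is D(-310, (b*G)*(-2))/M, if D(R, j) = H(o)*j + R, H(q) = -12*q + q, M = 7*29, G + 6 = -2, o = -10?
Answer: -2070/203 ≈ -10.197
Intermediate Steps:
G = -8 (G = -6 - 2 = -8)
M = 203
H(q) = -11*q
D(R, j) = R + 110*j (D(R, j) = (-11*(-10))*j + R = 110*j + R = R + 110*j)
D(-310, (b*G)*(-2))/M = (-310 + 110*(-1*(-8)*(-2)))/203 = (-310 + 110*(8*(-2)))*(1/203) = (-310 + 110*(-16))*(1/203) = (-310 - 1760)*(1/203) = -2070*1/203 = -2070/203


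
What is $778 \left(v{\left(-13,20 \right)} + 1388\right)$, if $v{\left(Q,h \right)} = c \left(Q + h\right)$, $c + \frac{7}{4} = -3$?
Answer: $\frac{2107991}{2} \approx 1.054 \cdot 10^{6}$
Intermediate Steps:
$c = - \frac{19}{4}$ ($c = - \frac{7}{4} - 3 = - \frac{19}{4} \approx -4.75$)
$v{\left(Q,h \right)} = - \frac{19 Q}{4} - \frac{19 h}{4}$ ($v{\left(Q,h \right)} = - \frac{19 \left(Q + h\right)}{4} = - \frac{19 Q}{4} - \frac{19 h}{4}$)
$778 \left(v{\left(-13,20 \right)} + 1388\right) = 778 \left(\left(\left(- \frac{19}{4}\right) \left(-13\right) - 95\right) + 1388\right) = 778 \left(\left(\frac{247}{4} - 95\right) + 1388\right) = 778 \left(- \frac{133}{4} + 1388\right) = 778 \cdot \frac{5419}{4} = \frac{2107991}{2}$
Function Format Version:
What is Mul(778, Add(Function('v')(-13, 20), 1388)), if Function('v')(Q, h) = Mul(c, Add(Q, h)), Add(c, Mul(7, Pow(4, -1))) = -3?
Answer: Rational(2107991, 2) ≈ 1.0540e+6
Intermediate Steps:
c = Rational(-19, 4) (c = Add(Rational(-7, 4), -3) = Rational(-19, 4) ≈ -4.7500)
Function('v')(Q, h) = Add(Mul(Rational(-19, 4), Q), Mul(Rational(-19, 4), h)) (Function('v')(Q, h) = Mul(Rational(-19, 4), Add(Q, h)) = Add(Mul(Rational(-19, 4), Q), Mul(Rational(-19, 4), h)))
Mul(778, Add(Function('v')(-13, 20), 1388)) = Mul(778, Add(Add(Mul(Rational(-19, 4), -13), Mul(Rational(-19, 4), 20)), 1388)) = Mul(778, Add(Add(Rational(247, 4), -95), 1388)) = Mul(778, Add(Rational(-133, 4), 1388)) = Mul(778, Rational(5419, 4)) = Rational(2107991, 2)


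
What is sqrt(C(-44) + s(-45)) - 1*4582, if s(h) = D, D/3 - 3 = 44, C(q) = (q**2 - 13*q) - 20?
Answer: -4582 + sqrt(2629) ≈ -4530.7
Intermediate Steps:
C(q) = -20 + q**2 - 13*q
D = 141 (D = 9 + 3*44 = 9 + 132 = 141)
s(h) = 141
sqrt(C(-44) + s(-45)) - 1*4582 = sqrt((-20 + (-44)**2 - 13*(-44)) + 141) - 1*4582 = sqrt((-20 + 1936 + 572) + 141) - 4582 = sqrt(2488 + 141) - 4582 = sqrt(2629) - 4582 = -4582 + sqrt(2629)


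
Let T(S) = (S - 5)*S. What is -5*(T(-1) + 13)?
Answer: -95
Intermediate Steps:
T(S) = S*(-5 + S) (T(S) = (-5 + S)*S = S*(-5 + S))
-5*(T(-1) + 13) = -5*(-(-5 - 1) + 13) = -5*(-1*(-6) + 13) = -5*(6 + 13) = -5*19 = -95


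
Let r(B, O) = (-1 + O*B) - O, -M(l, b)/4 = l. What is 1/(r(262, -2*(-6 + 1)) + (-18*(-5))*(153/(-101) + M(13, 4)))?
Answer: -101/222941 ≈ -0.00045303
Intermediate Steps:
M(l, b) = -4*l
r(B, O) = -1 - O + B*O (r(B, O) = (-1 + B*O) - O = -1 - O + B*O)
1/(r(262, -2*(-6 + 1)) + (-18*(-5))*(153/(-101) + M(13, 4))) = 1/((-1 - (-2)*(-6 + 1) + 262*(-2*(-6 + 1))) + (-18*(-5))*(153/(-101) - 4*13)) = 1/((-1 - (-2)*(-5) + 262*(-2*(-5))) + 90*(153*(-1/101) - 52)) = 1/((-1 - 1*10 + 262*10) + 90*(-153/101 - 52)) = 1/((-1 - 10 + 2620) + 90*(-5405/101)) = 1/(2609 - 486450/101) = 1/(-222941/101) = -101/222941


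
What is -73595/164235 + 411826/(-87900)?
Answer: -2470174787/481208550 ≈ -5.1333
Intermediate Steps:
-73595/164235 + 411826/(-87900) = -73595*1/164235 + 411826*(-1/87900) = -14719/32847 - 205913/43950 = -2470174787/481208550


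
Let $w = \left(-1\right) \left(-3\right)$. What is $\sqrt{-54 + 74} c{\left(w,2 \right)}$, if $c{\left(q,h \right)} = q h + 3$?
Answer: $18 \sqrt{5} \approx 40.249$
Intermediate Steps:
$w = 3$
$c{\left(q,h \right)} = 3 + h q$ ($c{\left(q,h \right)} = h q + 3 = 3 + h q$)
$\sqrt{-54 + 74} c{\left(w,2 \right)} = \sqrt{-54 + 74} \left(3 + 2 \cdot 3\right) = \sqrt{20} \left(3 + 6\right) = 2 \sqrt{5} \cdot 9 = 18 \sqrt{5}$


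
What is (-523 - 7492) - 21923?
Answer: -29938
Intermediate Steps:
(-523 - 7492) - 21923 = -8015 - 21923 = -29938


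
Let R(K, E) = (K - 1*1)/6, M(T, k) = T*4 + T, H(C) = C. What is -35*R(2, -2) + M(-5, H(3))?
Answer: -185/6 ≈ -30.833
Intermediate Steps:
M(T, k) = 5*T (M(T, k) = 4*T + T = 5*T)
R(K, E) = -⅙ + K/6 (R(K, E) = (K - 1)*(⅙) = (-1 + K)*(⅙) = -⅙ + K/6)
-35*R(2, -2) + M(-5, H(3)) = -35*(-⅙ + (⅙)*2) + 5*(-5) = -35*(-⅙ + ⅓) - 25 = -35*⅙ - 25 = -35/6 - 25 = -185/6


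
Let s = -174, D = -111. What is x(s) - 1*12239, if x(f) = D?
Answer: -12350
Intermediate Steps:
x(f) = -111
x(s) - 1*12239 = -111 - 1*12239 = -111 - 12239 = -12350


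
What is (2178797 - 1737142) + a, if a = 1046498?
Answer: 1488153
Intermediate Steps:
(2178797 - 1737142) + a = (2178797 - 1737142) + 1046498 = 441655 + 1046498 = 1488153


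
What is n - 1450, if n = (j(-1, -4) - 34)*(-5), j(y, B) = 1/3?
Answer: -3845/3 ≈ -1281.7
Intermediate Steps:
j(y, B) = 1/3
n = 505/3 (n = (1/3 - 34)*(-5) = -101/3*(-5) = 505/3 ≈ 168.33)
n - 1450 = 505/3 - 1450 = -3845/3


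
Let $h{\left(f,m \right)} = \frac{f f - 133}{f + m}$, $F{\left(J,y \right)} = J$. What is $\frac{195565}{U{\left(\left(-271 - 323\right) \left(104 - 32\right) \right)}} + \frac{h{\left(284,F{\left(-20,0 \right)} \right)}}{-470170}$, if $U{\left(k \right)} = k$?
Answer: $- \frac{11495230097}{2513528820} \approx -4.5733$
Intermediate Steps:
$h{\left(f,m \right)} = \frac{-133 + f^{2}}{f + m}$ ($h{\left(f,m \right)} = \frac{f^{2} - 133}{f + m} = \frac{-133 + f^{2}}{f + m}$)
$\frac{195565}{U{\left(\left(-271 - 323\right) \left(104 - 32\right) \right)}} + \frac{h{\left(284,F{\left(-20,0 \right)} \right)}}{-470170} = \frac{195565}{\left(-271 - 323\right) \left(104 - 32\right)} + \frac{\frac{1}{284 - 20} \left(-133 + 284^{2}\right)}{-470170} = \frac{195565}{\left(-594\right) 72} + \frac{-133 + 80656}{264} \left(- \frac{1}{470170}\right) = \frac{195565}{-42768} + \frac{1}{264} \cdot 80523 \left(- \frac{1}{470170}\right) = 195565 \left(- \frac{1}{42768}\right) + \frac{26841}{88} \left(- \frac{1}{470170}\right) = - \frac{195565}{42768} - \frac{26841}{41374960} = - \frac{11495230097}{2513528820}$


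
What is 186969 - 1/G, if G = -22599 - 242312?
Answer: 49530144760/264911 ≈ 1.8697e+5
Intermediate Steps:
G = -264911
186969 - 1/G = 186969 - 1/(-264911) = 186969 - 1*(-1/264911) = 186969 + 1/264911 = 49530144760/264911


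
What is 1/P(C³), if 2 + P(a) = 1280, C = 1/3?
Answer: 1/1278 ≈ 0.00078247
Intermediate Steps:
C = ⅓ ≈ 0.33333
P(a) = 1278 (P(a) = -2 + 1280 = 1278)
1/P(C³) = 1/1278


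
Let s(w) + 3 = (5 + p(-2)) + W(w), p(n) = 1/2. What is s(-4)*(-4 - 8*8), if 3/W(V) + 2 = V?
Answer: -136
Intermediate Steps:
W(V) = 3/(-2 + V)
p(n) = ½
s(w) = 5/2 + 3/(-2 + w) (s(w) = -3 + ((5 + ½) + 3/(-2 + w)) = -3 + (11/2 + 3/(-2 + w)) = 5/2 + 3/(-2 + w))
s(-4)*(-4 - 8*8) = ((-4 + 5*(-4))/(2*(-2 - 4)))*(-4 - 8*8) = ((½)*(-4 - 20)/(-6))*(-4 - 64) = ((½)*(-⅙)*(-24))*(-68) = 2*(-68) = -136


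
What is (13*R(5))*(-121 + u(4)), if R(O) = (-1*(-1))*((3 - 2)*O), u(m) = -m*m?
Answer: -8905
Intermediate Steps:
u(m) = -m**2
R(O) = O (R(O) = 1*(1*O) = 1*O = O)
(13*R(5))*(-121 + u(4)) = (13*5)*(-121 - 1*4**2) = 65*(-121 - 1*16) = 65*(-121 - 16) = 65*(-137) = -8905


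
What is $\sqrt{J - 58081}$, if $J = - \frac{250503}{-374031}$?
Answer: $\frac{2 i \sqrt{25078367586902}}{41559} \approx 241.0 i$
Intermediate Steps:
$J = \frac{83501}{124677}$ ($J = \left(-250503\right) \left(- \frac{1}{374031}\right) = \frac{83501}{124677} \approx 0.66974$)
$\sqrt{J - 58081} = \sqrt{\frac{83501}{124677} - 58081} = \sqrt{- \frac{7241281336}{124677}} = \frac{2 i \sqrt{25078367586902}}{41559}$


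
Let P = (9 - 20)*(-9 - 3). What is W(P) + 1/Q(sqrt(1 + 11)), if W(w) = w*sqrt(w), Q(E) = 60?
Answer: 1/60 + 264*sqrt(33) ≈ 1516.6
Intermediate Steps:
P = 132 (P = -11*(-12) = 132)
W(w) = w**(3/2)
W(P) + 1/Q(sqrt(1 + 11)) = 132**(3/2) + 1/60 = 264*sqrt(33) + 1/60 = 1/60 + 264*sqrt(33)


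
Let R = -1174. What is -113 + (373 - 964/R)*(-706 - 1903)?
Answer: -572567028/587 ≈ -9.7541e+5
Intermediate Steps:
-113 + (373 - 964/R)*(-706 - 1903) = -113 + (373 - 964/(-1174))*(-706 - 1903) = -113 + (373 - 964*(-1/1174))*(-2609) = -113 + (373 + 482/587)*(-2609) = -113 + (219433/587)*(-2609) = -113 - 572500697/587 = -572567028/587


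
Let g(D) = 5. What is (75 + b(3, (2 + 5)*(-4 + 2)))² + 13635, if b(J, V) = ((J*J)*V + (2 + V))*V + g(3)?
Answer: 4061779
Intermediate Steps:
b(J, V) = 5 + V*(2 + V + V*J²) (b(J, V) = ((J*J)*V + (2 + V))*V + 5 = (J²*V + (2 + V))*V + 5 = (V*J² + (2 + V))*V + 5 = (2 + V + V*J²)*V + 5 = V*(2 + V + V*J²) + 5 = 5 + V*(2 + V + V*J²))
(75 + b(3, (2 + 5)*(-4 + 2)))² + 13635 = (75 + (5 + ((2 + 5)*(-4 + 2))² + 2*((2 + 5)*(-4 + 2)) + 3²*((2 + 5)*(-4 + 2))²))² + 13635 = (75 + (5 + (7*(-2))² + 2*(7*(-2)) + 9*(7*(-2))²))² + 13635 = (75 + (5 + (-14)² + 2*(-14) + 9*(-14)²))² + 13635 = (75 + (5 + 196 - 28 + 9*196))² + 13635 = (75 + (5 + 196 - 28 + 1764))² + 13635 = (75 + 1937)² + 13635 = 2012² + 13635 = 4048144 + 13635 = 4061779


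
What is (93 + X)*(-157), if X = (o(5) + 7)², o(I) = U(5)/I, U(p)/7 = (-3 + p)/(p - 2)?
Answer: -5508502/225 ≈ -24482.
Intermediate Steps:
U(p) = 7*(-3 + p)/(-2 + p) (U(p) = 7*((-3 + p)/(p - 2)) = 7*((-3 + p)/(-2 + p)) = 7*(-3 + p)/(-2 + p))
o(I) = 14/(3*I) (o(I) = (7*(-3 + 5)/(-2 + 5))/I = (7*2/3)/I = (7*(⅓)*2)/I = 14/(3*I))
X = 14161/225 (X = ((14/3)/5 + 7)² = ((14/3)*(⅕) + 7)² = (14/15 + 7)² = (119/15)² = 14161/225 ≈ 62.938)
(93 + X)*(-157) = (93 + 14161/225)*(-157) = (35086/225)*(-157) = -5508502/225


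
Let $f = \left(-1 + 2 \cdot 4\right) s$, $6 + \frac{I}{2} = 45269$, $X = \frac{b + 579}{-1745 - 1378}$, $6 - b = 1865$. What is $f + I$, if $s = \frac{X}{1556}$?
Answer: $\frac{109975241762}{1214847} \approx 90526.0$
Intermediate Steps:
$b = -1859$ ($b = 6 - 1865 = -1859$)
$X = \frac{1280}{3123}$ ($X = \frac{-1859 + 579}{-1745 - 1378} = - \frac{1280}{-1745 - 1378} = - \frac{1280}{-3123} = \left(-1280\right) \left(- \frac{1}{3123}\right) = \frac{1280}{3123} \approx 0.40986$)
$s = \frac{320}{1214847}$ ($s = \frac{1280}{3123 \cdot 1556} = \frac{1280}{3123} \cdot \frac{1}{1556} = \frac{320}{1214847} \approx 0.00026341$)
$I = 90526$ ($I = -12 + 2 \cdot 45269 = -12 + 90538 = 90526$)
$f = \frac{2240}{1214847}$ ($f = \left(-1 + 2 \cdot 4\right) \frac{320}{1214847} = \left(-1 + 8\right) \frac{320}{1214847} = 7 \cdot \frac{320}{1214847} = \frac{2240}{1214847} \approx 0.0018439$)
$f + I = \frac{2240}{1214847} + 90526 = \frac{109975241762}{1214847}$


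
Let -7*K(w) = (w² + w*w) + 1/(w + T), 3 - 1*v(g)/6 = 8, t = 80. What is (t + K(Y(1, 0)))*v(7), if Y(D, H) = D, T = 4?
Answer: -16734/7 ≈ -2390.6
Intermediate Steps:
v(g) = -30 (v(g) = 18 - 6*8 = 18 - 48 = -30)
K(w) = -2*w²/7 - 1/(7*(4 + w)) (K(w) = -((w² + w*w) + 1/(w + 4))/7 = -((w² + w²) + 1/(4 + w))/7 = -(2*w² + 1/(4 + w))/7 = -(1/(4 + w) + 2*w²)/7 = -2*w²/7 - 1/(7*(4 + w)))
(t + K(Y(1, 0)))*v(7) = (80 + (-1 - 8*1² - 2*1³)/(7*(4 + 1)))*(-30) = (80 + (⅐)*(-1 - 8*1 - 2*1)/5)*(-30) = (80 + (⅐)*(⅕)*(-1 - 8 - 2))*(-30) = (80 + (⅐)*(⅕)*(-11))*(-30) = (80 - 11/35)*(-30) = (2789/35)*(-30) = -16734/7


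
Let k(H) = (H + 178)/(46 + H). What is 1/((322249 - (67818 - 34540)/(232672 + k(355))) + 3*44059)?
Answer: 93302005/42398843579652 ≈ 2.2006e-6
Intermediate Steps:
k(H) = (178 + H)/(46 + H)
1/((322249 - (67818 - 34540)/(232672 + k(355))) + 3*44059) = 1/((322249 - (67818 - 34540)/(232672 + (178 + 355)/(46 + 355))) + 3*44059) = 1/((322249 - 33278/(232672 + 533/401)) + 132177) = 1/((322249 - 33278/93302005/401) + 132177) = 1/((322249 - 33278*401/93302005) + 132177) = 1/((322249 - 1*13344478/93302005) + 132177) = 1/((322249 - 13344478/93302005) + 132177) = 1/(30066464464767/93302005 + 132177) = 1/(42398843579652/93302005) = 93302005/42398843579652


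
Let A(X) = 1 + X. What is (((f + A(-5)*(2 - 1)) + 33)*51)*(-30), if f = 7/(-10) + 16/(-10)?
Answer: -40851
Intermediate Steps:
f = -23/10 (f = 7*(-⅒) + 16*(-⅒) = -7/10 - 8/5 = -23/10 ≈ -2.3000)
(((f + A(-5)*(2 - 1)) + 33)*51)*(-30) = (((-23/10 + (1 - 5)*(2 - 1)) + 33)*51)*(-30) = (((-23/10 - 4*1) + 33)*51)*(-30) = (((-23/10 - 4) + 33)*51)*(-30) = ((-63/10 + 33)*51)*(-30) = ((267/10)*51)*(-30) = (13617/10)*(-30) = -40851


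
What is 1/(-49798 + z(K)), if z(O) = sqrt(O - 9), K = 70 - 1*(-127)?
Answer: -24899/1239920308 - sqrt(47)/1239920308 ≈ -2.0087e-5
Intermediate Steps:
K = 197 (K = 70 + 127 = 197)
z(O) = sqrt(-9 + O)
1/(-49798 + z(K)) = 1/(-49798 + sqrt(-9 + 197)) = 1/(-49798 + sqrt(188)) = 1/(-49798 + 2*sqrt(47))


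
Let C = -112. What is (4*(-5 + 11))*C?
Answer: -2688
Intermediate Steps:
(4*(-5 + 11))*C = (4*(-5 + 11))*(-112) = (4*6)*(-112) = 24*(-112) = -2688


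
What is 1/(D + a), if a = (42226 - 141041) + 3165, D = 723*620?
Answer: 1/352610 ≈ 2.8360e-6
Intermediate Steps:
D = 448260
a = -95650 (a = -98815 + 3165 = -95650)
1/(D + a) = 1/(448260 - 95650) = 1/352610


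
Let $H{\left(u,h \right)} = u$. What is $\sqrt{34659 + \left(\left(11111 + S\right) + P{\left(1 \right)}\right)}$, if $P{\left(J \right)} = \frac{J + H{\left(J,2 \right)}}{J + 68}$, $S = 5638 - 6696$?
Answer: $\frac{\sqrt{212873970}}{69} \approx 211.45$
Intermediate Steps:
$S = -1058$
$P{\left(J \right)} = \frac{2 J}{68 + J}$ ($P{\left(J \right)} = \frac{J + J}{J + 68} = \frac{2 J}{68 + J}$)
$\sqrt{34659 + \left(\left(11111 + S\right) + P{\left(1 \right)}\right)} = \sqrt{34659 + \left(\left(11111 - 1058\right) + 2 \cdot 1 \frac{1}{68 + 1}\right)} = \sqrt{34659 + \left(10053 + 2 \cdot 1 \cdot \frac{1}{69}\right)} = \sqrt{34659 + \left(10053 + \frac{2}{69}\right)} = \sqrt{34659 + \frac{693659}{69}} = \sqrt{\frac{3085130}{69}} = \frac{\sqrt{212873970}}{69}$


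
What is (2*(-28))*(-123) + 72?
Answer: 6960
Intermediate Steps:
(2*(-28))*(-123) + 72 = -56*(-123) + 72 = 6888 + 72 = 6960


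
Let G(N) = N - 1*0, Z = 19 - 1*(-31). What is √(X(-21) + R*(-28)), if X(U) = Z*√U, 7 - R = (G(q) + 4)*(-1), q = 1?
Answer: √(-336 + 50*I*√21) ≈ 5.9451 + 19.27*I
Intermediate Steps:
Z = 50 (Z = 19 + 31 = 50)
G(N) = N (G(N) = N + 0 = N)
R = 12 (R = 7 - (1 + 4)*(-1) = 7 - 5*(-1) = 7 - 1*(-5) = 7 + 5 = 12)
X(U) = 50*√U
√(X(-21) + R*(-28)) = √(50*√(-21) + 12*(-28)) = √(50*(I*√21) - 336) = √(50*I*√21 - 336) = √(-336 + 50*I*√21)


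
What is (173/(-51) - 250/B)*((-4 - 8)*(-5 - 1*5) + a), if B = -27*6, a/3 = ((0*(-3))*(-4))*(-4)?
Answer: -101840/459 ≈ -221.87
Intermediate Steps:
a = 0 (a = 3*(((0*(-3))*(-4))*(-4)) = 3*((0*(-4))*(-4)) = 3*(0*(-4)) = 3*0 = 0)
B = -162
(173/(-51) - 250/B)*((-4 - 8)*(-5 - 1*5) + a) = (173/(-51) - 250/(-162))*((-4 - 8)*(-5 - 1*5) + 0) = (173*(-1/51) - 250*(-1/162))*(-12*(-5 - 5) + 0) = (-173/51 + 125/81)*(-12*(-10) + 0) = -2546*(120 + 0)/1377 = -2546/1377*120 = -101840/459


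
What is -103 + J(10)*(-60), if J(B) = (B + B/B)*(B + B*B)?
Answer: -72703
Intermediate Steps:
J(B) = (1 + B)*(B + B²) (J(B) = (B + 1)*(B + B²) = (1 + B)*(B + B²))
-103 + J(10)*(-60) = -103 + (10*(1 + 10)²)*(-60) = -103 + (10*11²)*(-60) = -103 + (10*121)*(-60) = -103 + 1210*(-60) = -103 - 72600 = -72703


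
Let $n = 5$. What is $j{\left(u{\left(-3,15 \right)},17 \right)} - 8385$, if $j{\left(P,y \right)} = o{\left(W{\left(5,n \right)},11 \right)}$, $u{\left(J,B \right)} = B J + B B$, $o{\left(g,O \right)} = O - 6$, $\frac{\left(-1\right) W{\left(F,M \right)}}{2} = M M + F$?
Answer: $-8380$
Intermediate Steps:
$W{\left(F,M \right)} = - 2 F - 2 M^{2}$ ($W{\left(F,M \right)} = - 2 \left(M M + F\right) = - 2 \left(M^{2} + F\right) = - 2 \left(F + M^{2}\right) = - 2 F - 2 M^{2}$)
$o{\left(g,O \right)} = -6 + O$ ($o{\left(g,O \right)} = O - 6 = -6 + O$)
$u{\left(J,B \right)} = B^{2} + B J$ ($u{\left(J,B \right)} = B J + B^{2} = B^{2} + B J$)
$j{\left(P,y \right)} = 5$ ($j{\left(P,y \right)} = -6 + 11 = 5$)
$j{\left(u{\left(-3,15 \right)},17 \right)} - 8385 = 5 - 8385 = -8380$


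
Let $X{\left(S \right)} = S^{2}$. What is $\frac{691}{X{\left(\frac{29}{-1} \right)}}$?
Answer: $\frac{691}{841} \approx 0.82164$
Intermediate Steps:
$\frac{691}{X{\left(\frac{29}{-1} \right)}} = \frac{691}{\left(\frac{29}{-1}\right)^{2}} = \frac{691}{\left(29 \left(-1\right)\right)^{2}} = \frac{691}{\left(-29\right)^{2}} = \frac{691}{841}$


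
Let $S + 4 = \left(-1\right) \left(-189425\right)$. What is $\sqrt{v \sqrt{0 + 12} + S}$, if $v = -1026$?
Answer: $\sqrt{189421 - 2052 \sqrt{3}} \approx 431.12$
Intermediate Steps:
$S = 189421$ ($S = -4 - -189425 = -4 + 189425 = 189421$)
$\sqrt{v \sqrt{0 + 12} + S} = \sqrt{- 1026 \sqrt{0 + 12} + 189421} = \sqrt{- 1026 \sqrt{12} + 189421} = \sqrt{- 1026 \cdot 2 \sqrt{3} + 189421} = \sqrt{- 2052 \sqrt{3} + 189421} = \sqrt{189421 - 2052 \sqrt{3}}$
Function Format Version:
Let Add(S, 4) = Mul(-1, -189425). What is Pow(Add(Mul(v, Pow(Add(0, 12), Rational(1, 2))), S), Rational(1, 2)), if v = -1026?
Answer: Pow(Add(189421, Mul(-2052, Pow(3, Rational(1, 2)))), Rational(1, 2)) ≈ 431.12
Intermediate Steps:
S = 189421 (S = Add(-4, Mul(-1, -189425)) = Add(-4, 189425) = 189421)
Pow(Add(Mul(v, Pow(Add(0, 12), Rational(1, 2))), S), Rational(1, 2)) = Pow(Add(Mul(-1026, Pow(Add(0, 12), Rational(1, 2))), 189421), Rational(1, 2)) = Pow(Add(Mul(-1026, Pow(12, Rational(1, 2))), 189421), Rational(1, 2)) = Pow(Add(Mul(-1026, Mul(2, Pow(3, Rational(1, 2)))), 189421), Rational(1, 2)) = Pow(Add(Mul(-2052, Pow(3, Rational(1, 2))), 189421), Rational(1, 2)) = Pow(Add(189421, Mul(-2052, Pow(3, Rational(1, 2)))), Rational(1, 2))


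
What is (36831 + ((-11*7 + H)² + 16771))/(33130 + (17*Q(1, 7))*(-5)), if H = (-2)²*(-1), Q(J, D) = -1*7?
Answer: 60163/33725 ≈ 1.7839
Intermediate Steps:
Q(J, D) = -7
H = -4 (H = 4*(-1) = -4)
(36831 + ((-11*7 + H)² + 16771))/(33130 + (17*Q(1, 7))*(-5)) = (36831 + ((-11*7 - 4)² + 16771))/(33130 + (17*(-7))*(-5)) = (36831 + ((-77 - 4)² + 16771))/(33130 - 119*(-5)) = (36831 + ((-81)² + 16771))/(33130 + 595) = (36831 + (6561 + 16771))/33725 = (36831 + 23332)*(1/33725) = 60163*(1/33725) = 60163/33725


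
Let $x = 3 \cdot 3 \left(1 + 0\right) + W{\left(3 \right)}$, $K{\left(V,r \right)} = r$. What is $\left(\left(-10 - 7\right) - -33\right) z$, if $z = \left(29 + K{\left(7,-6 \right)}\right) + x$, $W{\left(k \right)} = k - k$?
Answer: $512$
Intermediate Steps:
$W{\left(k \right)} = 0$
$x = 9$ ($x = 3 \cdot 3 \left(1 + 0\right) + 0 = 3 \cdot 3 \cdot 1 + 0 = 3 \cdot 3 + 0 = 9 + 0 = 9$)
$z = 32$ ($z = \left(29 - 6\right) + 9 = 23 + 9 = 32$)
$\left(\left(-10 - 7\right) - -33\right) z = \left(\left(-10 - 7\right) - -33\right) 32 = \left(\left(-10 - 7\right) + 33\right) 32 = \left(-17 + 33\right) 32 = 16 \cdot 32 = 512$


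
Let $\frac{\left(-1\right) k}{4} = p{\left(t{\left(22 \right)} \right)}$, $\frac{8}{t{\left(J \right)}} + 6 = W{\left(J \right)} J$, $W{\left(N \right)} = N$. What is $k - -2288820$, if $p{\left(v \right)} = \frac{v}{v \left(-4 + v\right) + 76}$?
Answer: $\frac{2481875099584}{1084347} \approx 2.2888 \cdot 10^{6}$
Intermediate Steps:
$t{\left(J \right)} = \frac{8}{-6 + J^{2}}$ ($t{\left(J \right)} = \frac{8}{-6 + J J} = \frac{8}{-6 + J^{2}}$)
$p{\left(v \right)} = \frac{v}{76 + v \left(-4 + v\right)}$
$k = - \frac{956}{1084347}$ ($k = - 4 \frac{8 \frac{1}{-6 + 22^{2}}}{76 + \left(\frac{8}{-6 + 22^{2}}\right)^{2} - 4 \frac{8}{-6 + 22^{2}}} = - 4 \frac{8 \frac{1}{-6 + 484}}{76 + \left(\frac{8}{-6 + 484}\right)^{2} - 4 \frac{8}{-6 + 484}} = - 4 \frac{8 \cdot \frac{1}{478}}{76 + \left(\frac{8}{478}\right)^{2} - 4 \cdot \frac{8}{478}} = - 4 \frac{8 \cdot \frac{1}{478}}{76 + \left(8 \cdot \frac{1}{478}\right)^{2} - 4 \cdot 8 \cdot \frac{1}{478}} = - 4 \frac{4}{239 \left(76 + \left(\frac{4}{239}\right)^{2} - \frac{16}{239}\right)} = - 4 \frac{4}{239 \left(76 + \frac{16}{57121} - \frac{16}{239}\right)} = - 4 \frac{4}{239 \cdot \frac{4337388}{57121}} = - 4 \cdot \frac{4}{239} \cdot \frac{57121}{4337388} = \left(-4\right) \frac{239}{1084347} = - \frac{956}{1084347} \approx -0.00088164$)
$k - -2288820 = - \frac{956}{1084347} - -2288820 = - \frac{956}{1084347} + 2288820 = \frac{2481875099584}{1084347}$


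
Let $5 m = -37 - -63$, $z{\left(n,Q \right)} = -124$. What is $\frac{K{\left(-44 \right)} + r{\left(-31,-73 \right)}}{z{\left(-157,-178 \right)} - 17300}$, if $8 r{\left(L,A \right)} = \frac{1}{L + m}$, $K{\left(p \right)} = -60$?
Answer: $\frac{61925}{17981568} \approx 0.0034438$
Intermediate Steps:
$m = \frac{26}{5}$ ($m = \frac{-37 - -63}{5} = \frac{-37 + 63}{5} = \frac{1}{5} \cdot 26 = \frac{26}{5} \approx 5.2$)
$r{\left(L,A \right)} = \frac{1}{8 \left(\frac{26}{5} + L\right)}$ ($r{\left(L,A \right)} = \frac{1}{8 \left(L + \frac{26}{5}\right)} = \frac{1}{8 \left(\frac{26}{5} + L\right)}$)
$\frac{K{\left(-44 \right)} + r{\left(-31,-73 \right)}}{z{\left(-157,-178 \right)} - 17300} = \frac{-60 + \frac{5}{8 \left(26 + 5 \left(-31\right)\right)}}{-124 - 17300} = \frac{-60 + \frac{5}{8 \left(26 - 155\right)}}{-17424} = \left(-60 + \frac{5}{8 \left(-129\right)}\right) \left(- \frac{1}{17424}\right) = \left(-60 + \frac{5}{8} \left(- \frac{1}{129}\right)\right) \left(- \frac{1}{17424}\right) = \left(-60 - \frac{5}{1032}\right) \left(- \frac{1}{17424}\right) = \left(- \frac{61925}{1032}\right) \left(- \frac{1}{17424}\right) = \frac{61925}{17981568}$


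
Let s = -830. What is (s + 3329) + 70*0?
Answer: 2499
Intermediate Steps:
(s + 3329) + 70*0 = (-830 + 3329) + 70*0 = 2499 + 0 = 2499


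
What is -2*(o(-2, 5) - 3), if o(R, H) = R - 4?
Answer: 18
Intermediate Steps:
o(R, H) = -4 + R
-2*(o(-2, 5) - 3) = -2*((-4 - 2) - 3) = -2*(-6 - 3) = -2*(-9) = 18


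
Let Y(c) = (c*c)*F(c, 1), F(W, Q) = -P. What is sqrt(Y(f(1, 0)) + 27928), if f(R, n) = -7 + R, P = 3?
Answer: 2*sqrt(6955) ≈ 166.79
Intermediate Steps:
F(W, Q) = -3 (F(W, Q) = -1*3 = -3)
Y(c) = -3*c**2 (Y(c) = (c*c)*(-3) = c**2*(-3) = -3*c**2)
sqrt(Y(f(1, 0)) + 27928) = sqrt(-3*(-7 + 1)**2 + 27928) = sqrt(-3*(-6)**2 + 27928) = sqrt(-3*36 + 27928) = sqrt(-108 + 27928) = sqrt(27820) = 2*sqrt(6955)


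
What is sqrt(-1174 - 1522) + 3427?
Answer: 3427 + 2*I*sqrt(674) ≈ 3427.0 + 51.923*I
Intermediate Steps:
sqrt(-1174 - 1522) + 3427 = sqrt(-2696) + 3427 = 2*I*sqrt(674) + 3427 = 3427 + 2*I*sqrt(674)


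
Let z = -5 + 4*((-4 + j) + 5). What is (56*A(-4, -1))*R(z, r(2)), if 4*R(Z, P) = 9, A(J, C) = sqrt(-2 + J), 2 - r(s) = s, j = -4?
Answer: 126*I*sqrt(6) ≈ 308.64*I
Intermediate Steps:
r(s) = 2 - s
z = -17 (z = -5 + 4*((-4 - 4) + 5) = -5 + 4*(-8 + 5) = -5 + 4*(-3) = -5 - 12 = -17)
R(Z, P) = 9/4 (R(Z, P) = (1/4)*9 = 9/4)
(56*A(-4, -1))*R(z, r(2)) = (56*sqrt(-2 - 4))*(9/4) = (56*sqrt(-6))*(9/4) = (56*(I*sqrt(6)))*(9/4) = (56*I*sqrt(6))*(9/4) = 126*I*sqrt(6)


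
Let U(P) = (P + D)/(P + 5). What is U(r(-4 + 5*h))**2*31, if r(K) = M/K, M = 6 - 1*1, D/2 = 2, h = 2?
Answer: 26071/1225 ≈ 21.282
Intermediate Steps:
D = 4 (D = 2*2 = 4)
M = 5 (M = 6 - 1 = 5)
r(K) = 5/K
U(P) = (4 + P)/(5 + P) (U(P) = (P + 4)/(P + 5) = (4 + P)/(5 + P))
U(r(-4 + 5*h))**2*31 = ((4 + 5/(-4 + 5*2))/(5 + 5/(-4 + 5*2)))**2*31 = ((4 + 5/(-4 + 10))/(5 + 5/(-4 + 10)))**2*31 = ((4 + 5/6)/(5 + 5/6))**2*31 = ((29/6)/(35/6))**2*31 = ((6/35)*(29/6))**2*31 = (29/35)**2*31 = (841/1225)*31 = 26071/1225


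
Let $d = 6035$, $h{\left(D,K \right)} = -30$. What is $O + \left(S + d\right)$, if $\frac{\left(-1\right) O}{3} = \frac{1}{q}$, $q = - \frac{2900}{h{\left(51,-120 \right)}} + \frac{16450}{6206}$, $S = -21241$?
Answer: $- \frac{14058659197}{924545} \approx -15206.0$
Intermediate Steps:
$q = \frac{924545}{9309}$ ($q = - \frac{2900}{-30} + \frac{16450}{6206} = \left(-2900\right) \left(- \frac{1}{30}\right) + 16450 \cdot \frac{1}{6206} = \frac{290}{3} + \frac{8225}{3103} = \frac{924545}{9309} \approx 99.317$)
$O = - \frac{27927}{924545}$ ($O = - \frac{3}{\frac{924545}{9309}} = \left(-3\right) \frac{9309}{924545} = - \frac{27927}{924545} \approx -0.030206$)
$O + \left(S + d\right) = - \frac{27927}{924545} + \left(-21241 + 6035\right) = - \frac{27927}{924545} - 15206 = - \frac{14058659197}{924545}$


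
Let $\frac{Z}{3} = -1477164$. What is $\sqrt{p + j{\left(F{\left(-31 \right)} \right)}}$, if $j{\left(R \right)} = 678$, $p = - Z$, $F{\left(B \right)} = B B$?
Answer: $\sqrt{4432170} \approx 2105.3$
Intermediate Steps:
$Z = -4431492$ ($Z = 3 \left(-1477164\right) = -4431492$)
$F{\left(B \right)} = B^{2}$
$p = 4431492$ ($p = \left(-1\right) \left(-4431492\right) = 4431492$)
$\sqrt{p + j{\left(F{\left(-31 \right)} \right)}} = \sqrt{4431492 + 678} = \sqrt{4432170}$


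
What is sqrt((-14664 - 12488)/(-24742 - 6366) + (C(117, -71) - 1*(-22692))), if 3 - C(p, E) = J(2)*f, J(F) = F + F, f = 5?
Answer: sqrt(1371475995351)/7777 ≈ 150.59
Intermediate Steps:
J(F) = 2*F
C(p, E) = -17 (C(p, E) = 3 - 2*2*5 = 3 - 4*5 = 3 - 1*20 = 3 - 20 = -17)
sqrt((-14664 - 12488)/(-24742 - 6366) + (C(117, -71) - 1*(-22692))) = sqrt((-14664 - 12488)/(-24742 - 6366) + (-17 - 1*(-22692))) = sqrt(-27152/(-31108) + (-17 + 22692)) = sqrt(-27152*(-1/31108) + 22675) = sqrt(6788/7777 + 22675) = sqrt(176350263/7777) = sqrt(1371475995351)/7777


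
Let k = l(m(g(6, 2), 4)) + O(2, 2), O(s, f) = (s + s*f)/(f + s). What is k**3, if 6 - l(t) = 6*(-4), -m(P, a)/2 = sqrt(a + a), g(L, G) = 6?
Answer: 250047/8 ≈ 31256.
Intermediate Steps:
O(s, f) = (s + f*s)/(f + s)
m(P, a) = -2*sqrt(2)*sqrt(a) (m(P, a) = -2*sqrt(a + a) = -2*sqrt(2)*sqrt(a))
l(t) = 30 (l(t) = 6 - 6*(-4) = 6 - 1*(-24) = 6 + 24 = 30)
k = 63/2 (k = 30 + 2*(1 + 2)/(2 + 2) = 30 + 2*3/4 = 30 + 2*(1/4)*3 = 30 + 3/2 = 63/2 ≈ 31.500)
k**3 = (63/2)**3 = 250047/8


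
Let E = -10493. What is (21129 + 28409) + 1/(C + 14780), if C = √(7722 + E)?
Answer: 10821634123778/218451171 - I*√2771/218451171 ≈ 49538.0 - 2.4097e-7*I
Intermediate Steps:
C = I*√2771 (C = √(7722 - 10493) = √(-2771) = I*√2771 ≈ 52.64*I)
(21129 + 28409) + 1/(C + 14780) = (21129 + 28409) + 1/(I*√2771 + 14780) = 49538 + 1/(14780 + I*√2771)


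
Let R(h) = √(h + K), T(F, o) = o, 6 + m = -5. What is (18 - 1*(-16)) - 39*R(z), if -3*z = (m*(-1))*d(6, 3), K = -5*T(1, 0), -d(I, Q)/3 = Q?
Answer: 34 - 39*√33 ≈ -190.04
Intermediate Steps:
m = -11 (m = -6 - 5 = -11)
d(I, Q) = -3*Q
K = 0 (K = -5*0 = 0)
z = 33 (z = -(-11*(-1))*(-3*3)/3 = -11*(-9)/3 = -⅓*(-99) = 33)
R(h) = √h (R(h) = √(h + 0) = √h)
(18 - 1*(-16)) - 39*R(z) = (18 - 1*(-16)) - 39*√33 = (18 + 16) - 39*√33 = 34 - 39*√33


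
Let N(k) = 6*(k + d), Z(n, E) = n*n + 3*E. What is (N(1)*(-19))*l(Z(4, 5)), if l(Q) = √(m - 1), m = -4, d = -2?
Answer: 114*I*√5 ≈ 254.91*I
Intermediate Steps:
Z(n, E) = n² + 3*E
l(Q) = I*√5 (l(Q) = √(-4 - 1) = √(-5) = I*√5)
N(k) = -12 + 6*k (N(k) = 6*(k - 2) = 6*(-2 + k) = -12 + 6*k)
(N(1)*(-19))*l(Z(4, 5)) = ((-12 + 6*1)*(-19))*(I*√5) = ((-12 + 6)*(-19))*(I*√5) = (-6*(-19))*(I*√5) = 114*(I*√5) = 114*I*√5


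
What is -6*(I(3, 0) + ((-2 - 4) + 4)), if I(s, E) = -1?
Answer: 18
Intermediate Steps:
-6*(I(3, 0) + ((-2 - 4) + 4)) = -6*(-1 + ((-2 - 4) + 4)) = -6*(-1 + (-6 + 4)) = -6*(-1 - 2) = -6*(-3) = 18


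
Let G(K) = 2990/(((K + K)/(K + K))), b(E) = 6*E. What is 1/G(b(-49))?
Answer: 1/2990 ≈ 0.00033445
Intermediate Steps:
G(K) = 2990 (G(K) = 2990/(((2*K)/((2*K)))) = 2990/(((2*K)*(1/(2*K)))) = 2990/1 = 2990*1 = 2990)
1/G(b(-49)) = 1/2990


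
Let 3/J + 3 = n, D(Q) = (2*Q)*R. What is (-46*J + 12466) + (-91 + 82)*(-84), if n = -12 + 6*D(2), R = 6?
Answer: 568500/43 ≈ 13221.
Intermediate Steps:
D(Q) = 12*Q (D(Q) = (2*Q)*6 = 12*Q)
n = 132 (n = -12 + 6*(12*2) = -12 + 6*24 = -12 + 144 = 132)
J = 1/43 (J = 3/(-3 + 132) = 3/129 = 3*(1/129) = 1/43 ≈ 0.023256)
(-46*J + 12466) + (-91 + 82)*(-84) = (-46*1/43 + 12466) + (-91 + 82)*(-84) = (-46/43 + 12466) - 9*(-84) = 535992/43 + 756 = 568500/43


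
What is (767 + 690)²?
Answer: 2122849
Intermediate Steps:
(767 + 690)² = 1457² = 2122849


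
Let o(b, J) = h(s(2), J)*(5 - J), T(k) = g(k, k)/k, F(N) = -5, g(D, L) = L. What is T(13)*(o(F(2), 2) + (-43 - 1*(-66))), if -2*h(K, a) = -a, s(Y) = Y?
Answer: 26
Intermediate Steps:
h(K, a) = a/2 (h(K, a) = -(-1)*a/2 = a/2)
T(k) = 1 (T(k) = k/k = 1)
o(b, J) = J*(5 - J)/2 (o(b, J) = (J/2)*(5 - J) = J*(5 - J)/2)
T(13)*(o(F(2), 2) + (-43 - 1*(-66))) = 1*((1/2)*2*(5 - 1*2) + (-43 - 1*(-66))) = 1*((1/2)*2*(5 - 2) + (-43 + 66)) = 1*((1/2)*2*3 + 23) = 1*(3 + 23) = 1*26 = 26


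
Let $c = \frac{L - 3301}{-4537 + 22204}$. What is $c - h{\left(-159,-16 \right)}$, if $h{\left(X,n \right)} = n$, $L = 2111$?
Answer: $\frac{281482}{17667} \approx 15.933$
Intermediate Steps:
$c = - \frac{1190}{17667}$ ($c = \frac{2111 - 3301}{-4537 + 22204} = - \frac{1190}{17667} \approx -0.067357$)
$c - h{\left(-159,-16 \right)} = - \frac{1190}{17667} - -16 = - \frac{1190}{17667} + 16 = \frac{281482}{17667}$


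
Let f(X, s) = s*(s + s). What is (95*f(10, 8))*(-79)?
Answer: -960640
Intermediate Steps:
f(X, s) = 2*s**2 (f(X, s) = s*(2*s) = 2*s**2)
(95*f(10, 8))*(-79) = (95*(2*8**2))*(-79) = (95*(2*64))*(-79) = (95*128)*(-79) = 12160*(-79) = -960640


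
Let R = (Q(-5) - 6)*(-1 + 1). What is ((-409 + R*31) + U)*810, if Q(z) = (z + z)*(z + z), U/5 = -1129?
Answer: -4903740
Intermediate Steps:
U = -5645 (U = 5*(-1129) = -5645)
Q(z) = 4*z**2 (Q(z) = (2*z)*(2*z) = 4*z**2)
R = 0 (R = (4*(-5)**2 - 6)*(-1 + 1) = (4*25 - 6)*0 = (100 - 6)*0 = 94*0 = 0)
((-409 + R*31) + U)*810 = ((-409 + 0*31) - 5645)*810 = ((-409 + 0) - 5645)*810 = (-409 - 5645)*810 = -6054*810 = -4903740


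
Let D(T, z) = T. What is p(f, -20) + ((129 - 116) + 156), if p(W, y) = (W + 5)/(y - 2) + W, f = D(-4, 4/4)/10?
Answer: 18523/110 ≈ 168.39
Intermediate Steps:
f = -2/5 (f = -4/10 = -4*1/10 = -2/5 ≈ -0.40000)
p(W, y) = W + (5 + W)/(-2 + y) (p(W, y) = (5 + W)/(-2 + y) + W = W + (5 + W)/(-2 + y))
p(f, -20) + ((129 - 116) + 156) = (5 - 1*(-2/5) - 2/5*(-20))/(-2 - 20) + ((129 - 116) + 156) = (5 + 2/5 + 8)/(-22) + (13 + 156) = -1/22*67/5 + 169 = -67/110 + 169 = 18523/110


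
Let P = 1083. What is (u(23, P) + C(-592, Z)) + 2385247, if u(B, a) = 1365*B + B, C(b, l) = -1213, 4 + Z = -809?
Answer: 2415452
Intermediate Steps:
Z = -813 (Z = -4 - 809 = -813)
u(B, a) = 1366*B
(u(23, P) + C(-592, Z)) + 2385247 = (1366*23 - 1213) + 2385247 = (31418 - 1213) + 2385247 = 30205 + 2385247 = 2415452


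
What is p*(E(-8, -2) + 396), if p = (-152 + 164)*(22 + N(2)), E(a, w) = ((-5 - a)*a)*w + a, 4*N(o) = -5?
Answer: 108564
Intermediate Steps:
N(o) = -5/4 (N(o) = (¼)*(-5) = -5/4)
E(a, w) = a + a*w*(-5 - a) (E(a, w) = (a*(-5 - a))*w + a = a*w*(-5 - a) + a = a + a*w*(-5 - a))
p = 249 (p = (-152 + 164)*(22 - 5/4) = 12*(83/4) = 249)
p*(E(-8, -2) + 396) = 249*(-8*(1 - 5*(-2) - 1*(-8)*(-2)) + 396) = 249*(-8*(1 + 10 - 16) + 396) = 249*(-8*(-5) + 396) = 249*(40 + 396) = 249*436 = 108564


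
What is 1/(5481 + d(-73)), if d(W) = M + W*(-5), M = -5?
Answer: 1/5841 ≈ 0.00017120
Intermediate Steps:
d(W) = -5 - 5*W (d(W) = -5 + W*(-5) = -5 - 5*W)
1/(5481 + d(-73)) = 1/(5481 + (-5 - 5*(-73))) = 1/(5481 + (-5 + 365)) = 1/(5481 + 360) = 1/5841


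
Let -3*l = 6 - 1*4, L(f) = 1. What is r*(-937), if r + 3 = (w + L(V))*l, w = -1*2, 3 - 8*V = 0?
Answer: 6559/3 ≈ 2186.3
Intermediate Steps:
V = 3/8 (V = 3/8 - ⅛*0 = 3/8 + 0 = 3/8 ≈ 0.37500)
w = -2
l = -⅔ (l = -(6 - 1*4)/3 = -(6 - 4)/3 = -⅓*2 = -⅔ ≈ -0.66667)
r = -7/3 (r = -3 + (-2 + 1)*(-⅔) = -3 - 1*(-⅔) = -3 + ⅔ = -7/3 ≈ -2.3333)
r*(-937) = -7/3*(-937) = 6559/3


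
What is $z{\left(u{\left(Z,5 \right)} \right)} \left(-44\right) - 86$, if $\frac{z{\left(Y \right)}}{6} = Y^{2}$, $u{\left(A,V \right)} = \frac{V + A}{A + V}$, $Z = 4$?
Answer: $-350$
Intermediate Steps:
$u{\left(A,V \right)} = 1$ ($u{\left(A,V \right)} = \frac{A + V}{A + V} = 1$)
$z{\left(Y \right)} = 6 Y^{2}$
$z{\left(u{\left(Z,5 \right)} \right)} \left(-44\right) - 86 = 6 \cdot 1^{2} \left(-44\right) - 86 = 6 \cdot 1 \left(-44\right) - 86 = 6 \left(-44\right) - 86 = -264 - 86 = -350$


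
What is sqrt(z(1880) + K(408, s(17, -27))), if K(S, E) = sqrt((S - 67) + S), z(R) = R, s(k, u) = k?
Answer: sqrt(1880 + sqrt(749)) ≈ 43.673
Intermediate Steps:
K(S, E) = sqrt(-67 + 2*S) (K(S, E) = sqrt((-67 + S) + S) = sqrt(-67 + 2*S))
sqrt(z(1880) + K(408, s(17, -27))) = sqrt(1880 + sqrt(-67 + 2*408)) = sqrt(1880 + sqrt(-67 + 816)) = sqrt(1880 + sqrt(749))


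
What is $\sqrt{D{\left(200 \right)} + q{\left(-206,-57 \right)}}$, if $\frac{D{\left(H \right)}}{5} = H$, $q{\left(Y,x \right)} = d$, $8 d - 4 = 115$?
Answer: $\frac{\sqrt{16238}}{4} \approx 31.857$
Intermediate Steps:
$d = \frac{119}{8}$ ($d = \frac{1}{2} + \frac{1}{8} \cdot 115 = \frac{1}{2} + \frac{115}{8} = \frac{119}{8} \approx 14.875$)
$q{\left(Y,x \right)} = \frac{119}{8}$
$D{\left(H \right)} = 5 H$
$\sqrt{D{\left(200 \right)} + q{\left(-206,-57 \right)}} = \sqrt{5 \cdot 200 + \frac{119}{8}} = \sqrt{1000 + \frac{119}{8}} = \sqrt{\frac{8119}{8}} = \frac{\sqrt{16238}}{4}$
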